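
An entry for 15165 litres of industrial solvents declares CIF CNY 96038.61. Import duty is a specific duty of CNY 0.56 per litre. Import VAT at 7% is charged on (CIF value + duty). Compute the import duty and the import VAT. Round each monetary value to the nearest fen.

Import duty = 15165 × 0.56 = 8492.40
VAT base = CIF + duty = 96038.61 + 8492.40 = 104531.01
Import VAT = 104531.01 × 7% = 7317.17

Import duty: CNY 8492.40; import VAT: CNY 7317.17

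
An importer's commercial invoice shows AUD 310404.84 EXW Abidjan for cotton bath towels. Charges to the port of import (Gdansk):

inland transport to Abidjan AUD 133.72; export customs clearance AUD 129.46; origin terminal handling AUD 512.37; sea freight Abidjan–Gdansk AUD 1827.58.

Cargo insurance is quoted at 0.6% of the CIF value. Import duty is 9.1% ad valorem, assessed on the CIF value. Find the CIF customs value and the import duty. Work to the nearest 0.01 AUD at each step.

Let C be the CIF value. C = EXW price + pre-shipment costs + freight + 0.6% × C
C − 0.6% × C = 310404.84 + 133.72 + 129.46 + 512.37 + 1827.58
0.994 × C = 313007.97
C = 313007.97 / 0.994 = 314897.35
Insurance premium = 0.6% × 314897.35 = 1889.38
Import duty = 314897.35 × 9.1% = 28655.66

CIF value: AUD 314897.35; import duty: AUD 28655.66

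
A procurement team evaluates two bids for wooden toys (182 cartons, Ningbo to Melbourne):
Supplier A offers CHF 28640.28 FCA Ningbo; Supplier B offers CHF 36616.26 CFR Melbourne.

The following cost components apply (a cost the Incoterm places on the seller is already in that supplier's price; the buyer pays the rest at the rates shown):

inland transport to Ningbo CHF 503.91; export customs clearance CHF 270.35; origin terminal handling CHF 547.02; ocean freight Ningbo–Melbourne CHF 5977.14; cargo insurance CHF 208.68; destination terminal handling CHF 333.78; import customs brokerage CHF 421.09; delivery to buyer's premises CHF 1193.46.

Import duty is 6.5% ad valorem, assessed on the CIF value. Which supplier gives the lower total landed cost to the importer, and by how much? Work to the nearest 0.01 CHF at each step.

Supplier A (FCA):
CIF value = FCA price + origin terminal + freight + insurance = 28640.28 + 547.02 + 5977.14 + 208.68 = 35373.12
Import duty = 35373.12 × 6.5% = 2299.25
Buyer bears (A): 547.02 + 5977.14 + 208.68 + 333.78 + 421.09 + 1193.46 = 8681.17
Landed cost (A) = invoice 28640.28 + 8681.17 + duty 2299.25 = 39620.70
Supplier B (CFR):
CIF value = CFR price + insurance = 36616.26 + 208.68 = 36824.94
Import duty = 36824.94 × 6.5% = 2393.62
Buyer bears (B): 208.68 + 333.78 + 421.09 + 1193.46 = 2157.01
Landed cost (B) = invoice 36616.26 + 2157.01 + duty 2393.62 = 41166.89
Difference = |39620.70 − 41166.89| = 1546.19

Supplier A is cheaper by CHF 1546.19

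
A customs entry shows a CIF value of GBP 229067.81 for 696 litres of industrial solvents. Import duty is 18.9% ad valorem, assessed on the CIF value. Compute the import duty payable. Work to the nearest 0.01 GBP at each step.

Import duty = 229067.81 × 18.9% = 43293.82

Import duty: GBP 43293.82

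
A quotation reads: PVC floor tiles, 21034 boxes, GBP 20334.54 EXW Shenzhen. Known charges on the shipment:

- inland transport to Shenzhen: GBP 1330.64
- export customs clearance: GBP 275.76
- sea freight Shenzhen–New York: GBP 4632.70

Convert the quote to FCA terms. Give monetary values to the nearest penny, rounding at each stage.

Not relevant to the conversion: freight — on the buyer under both terms; not part of either seller's price.
From EXW to FCA, the seller additionally bears: inland to port, export clearance.
FCA price = 20334.54 + 1330.64 + 275.76 = 21940.94

FCA price: GBP 21940.94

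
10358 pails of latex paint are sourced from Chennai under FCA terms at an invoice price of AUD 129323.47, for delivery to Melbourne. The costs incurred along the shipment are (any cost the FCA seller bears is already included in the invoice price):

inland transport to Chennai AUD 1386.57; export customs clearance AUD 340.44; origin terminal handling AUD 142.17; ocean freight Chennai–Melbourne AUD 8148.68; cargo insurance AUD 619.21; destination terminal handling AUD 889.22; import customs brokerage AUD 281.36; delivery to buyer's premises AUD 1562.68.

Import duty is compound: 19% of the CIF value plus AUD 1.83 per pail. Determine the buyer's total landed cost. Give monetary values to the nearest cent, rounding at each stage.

FCA: the seller delivers export-cleared goods to the carrier; the buyer bears costs from that point.
Already in the invoice (seller's account under FCA): inland to port, export clearance — exclude.
CIF value = FCA price + origin terminal + freight + insurance = 129323.47 + 142.17 + 8148.68 + 619.21 = 138233.53
Ad valorem component: 138233.53 × 19% = 26264.37
Specific component: 10358 × 1.83 = 18955.14
Import duty = 26264.37 + 18955.14 = 45219.51
Buyer bears: origin terminal 142.17 + freight 8148.68 + insurance 619.21 + destination terminal 889.22 + brokerage 281.36 + delivery 1562.68 + duty 45219.51 = 56862.83
Landed cost = invoice 129323.47 + 56862.83 = 186186.30

Total landed cost: AUD 186186.30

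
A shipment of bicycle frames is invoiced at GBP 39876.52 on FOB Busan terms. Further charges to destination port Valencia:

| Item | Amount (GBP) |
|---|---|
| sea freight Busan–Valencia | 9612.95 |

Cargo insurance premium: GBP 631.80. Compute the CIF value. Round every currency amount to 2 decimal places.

CIF value: GBP 50121.27

CIF = FOB price + freight + insurance
CIF = 39876.52 + 9612.95 + 631.80 = 50121.27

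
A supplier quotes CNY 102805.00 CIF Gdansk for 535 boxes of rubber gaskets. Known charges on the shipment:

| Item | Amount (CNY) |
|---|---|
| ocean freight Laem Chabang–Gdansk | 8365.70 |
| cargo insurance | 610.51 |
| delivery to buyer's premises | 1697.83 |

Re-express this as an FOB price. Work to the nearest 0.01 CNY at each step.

Not relevant to the conversion: delivery — on the buyer under both terms; not part of either seller's price.
From CIF to FOB, the seller no longer bears: freight, insurance.
FOB price = 102805.00 − 8365.70 − 610.51 = 93828.79

FOB price: CNY 93828.79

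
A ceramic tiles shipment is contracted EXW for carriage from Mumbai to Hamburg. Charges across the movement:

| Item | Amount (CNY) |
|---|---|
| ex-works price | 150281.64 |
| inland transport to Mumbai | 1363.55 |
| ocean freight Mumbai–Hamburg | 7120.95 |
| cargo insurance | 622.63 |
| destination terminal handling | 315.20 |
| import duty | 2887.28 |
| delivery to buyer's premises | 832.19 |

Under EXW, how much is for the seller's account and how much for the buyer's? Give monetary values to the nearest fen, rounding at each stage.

Seller: CNY 150281.64; buyer: CNY 13141.80

EXW: the seller makes goods available at their premises; the buyer bears all onward costs.
Seller's account: goods 150281.64 = 150281.64
Buyer's account: inland to port 1363.55 + freight 7120.95 + insurance 622.63 + destination terminal 315.20 + duty 2887.28 + delivery 832.19 = 13141.80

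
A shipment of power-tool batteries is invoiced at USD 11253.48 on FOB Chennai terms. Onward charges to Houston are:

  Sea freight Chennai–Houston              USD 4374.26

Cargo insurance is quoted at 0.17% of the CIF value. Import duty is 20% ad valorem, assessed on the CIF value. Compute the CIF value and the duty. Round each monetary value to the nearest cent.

Let C be the CIF value. C = FOB price + freight + 0.17% × C
C − 0.17% × C = 11253.48 + 4374.26
0.9983 × C = 15627.74
C = 15627.74 / 0.9983 = 15654.35
Insurance premium = 0.17% × 15654.35 = 26.61
Import duty = 15654.35 × 20% = 3130.87

CIF value: USD 15654.35; import duty: USD 3130.87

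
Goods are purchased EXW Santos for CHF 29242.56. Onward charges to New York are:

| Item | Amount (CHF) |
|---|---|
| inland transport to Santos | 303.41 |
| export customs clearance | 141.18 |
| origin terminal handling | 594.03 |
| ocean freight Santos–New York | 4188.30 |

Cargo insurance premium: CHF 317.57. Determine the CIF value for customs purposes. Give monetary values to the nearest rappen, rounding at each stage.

CIF value: CHF 34787.05

CIF = EXW price + pre-shipment costs + freight + insurance
CIF = 29242.56 + 303.41 + 141.18 + 594.03 + 4188.30 + 317.57 = 34787.05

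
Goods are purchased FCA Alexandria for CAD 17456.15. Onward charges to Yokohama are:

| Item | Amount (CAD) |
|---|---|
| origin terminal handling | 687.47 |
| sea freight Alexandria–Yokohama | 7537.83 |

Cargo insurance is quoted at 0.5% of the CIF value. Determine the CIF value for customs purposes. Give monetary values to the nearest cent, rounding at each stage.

CIF value: CAD 25810.50

Let C be the CIF value. C = FCA price + pre-shipment costs + freight + 0.5% × C
C − 0.5% × C = 17456.15 + 687.47 + 7537.83
0.995 × C = 25681.45
C = 25681.45 / 0.995 = 25810.50
Insurance premium = 0.5% × 25810.50 = 129.05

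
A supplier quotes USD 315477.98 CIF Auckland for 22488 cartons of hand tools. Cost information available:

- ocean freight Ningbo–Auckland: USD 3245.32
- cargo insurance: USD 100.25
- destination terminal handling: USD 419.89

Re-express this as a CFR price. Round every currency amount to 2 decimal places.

Not relevant to the conversion: freight — on the seller under both CIF and CFR; already in the CIF price and stays in the CFR price. destination terminal — on the buyer under both terms; not part of either seller's price.
From CIF to CFR, the seller no longer bears: insurance.
CFR price = 315477.98 − 100.25 = 315377.73

CFR price: USD 315377.73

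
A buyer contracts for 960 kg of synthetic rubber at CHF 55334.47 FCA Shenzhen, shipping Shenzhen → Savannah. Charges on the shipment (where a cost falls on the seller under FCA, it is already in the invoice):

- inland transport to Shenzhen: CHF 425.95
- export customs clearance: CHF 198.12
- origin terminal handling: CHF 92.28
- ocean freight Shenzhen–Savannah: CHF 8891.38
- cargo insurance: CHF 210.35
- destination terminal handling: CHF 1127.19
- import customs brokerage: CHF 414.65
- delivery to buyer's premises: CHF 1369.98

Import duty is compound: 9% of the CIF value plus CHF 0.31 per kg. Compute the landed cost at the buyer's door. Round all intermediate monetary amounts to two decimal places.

FCA: the seller delivers export-cleared goods to the carrier; the buyer bears costs from that point.
Already in the invoice (seller's account under FCA): inland to port, export clearance — exclude.
CIF value = FCA price + origin terminal + freight + insurance = 55334.47 + 92.28 + 8891.38 + 210.35 = 64528.48
Ad valorem component: 64528.48 × 9% = 5807.56
Specific component: 960 × 0.31 = 297.60
Import duty = 5807.56 + 297.60 = 6105.16
Buyer bears: origin terminal 92.28 + freight 8891.38 + insurance 210.35 + destination terminal 1127.19 + brokerage 414.65 + delivery 1369.98 + duty 6105.16 = 18210.99
Landed cost = invoice 55334.47 + 18210.99 = 73545.46

Total landed cost: CHF 73545.46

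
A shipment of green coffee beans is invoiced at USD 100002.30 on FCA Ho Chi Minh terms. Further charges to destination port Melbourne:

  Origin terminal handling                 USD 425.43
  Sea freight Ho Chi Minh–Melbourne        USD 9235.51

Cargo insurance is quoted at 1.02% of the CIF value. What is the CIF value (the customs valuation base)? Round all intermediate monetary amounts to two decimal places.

Let C be the CIF value. C = FCA price + pre-shipment costs + freight + 1.02% × C
C − 1.02% × C = 100002.30 + 425.43 + 9235.51
0.9898 × C = 109663.24
C = 109663.24 / 0.9898 = 110793.33
Insurance premium = 1.02% × 110793.33 = 1130.09

CIF value: USD 110793.33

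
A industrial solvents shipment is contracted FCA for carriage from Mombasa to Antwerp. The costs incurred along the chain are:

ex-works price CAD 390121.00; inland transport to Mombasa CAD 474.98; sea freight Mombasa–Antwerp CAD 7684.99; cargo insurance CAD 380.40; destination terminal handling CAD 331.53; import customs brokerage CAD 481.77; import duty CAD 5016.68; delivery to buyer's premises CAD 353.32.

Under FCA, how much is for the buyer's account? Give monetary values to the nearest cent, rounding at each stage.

Buyer's account: CAD 14248.69

FCA: the seller delivers export-cleared goods to the carrier; the buyer bears costs from that point.
Seller's account: goods 390121.00 + inland to port 474.98 = 390595.98
Buyer's account: freight 7684.99 + insurance 380.40 + destination terminal 331.53 + brokerage 481.77 + duty 5016.68 + delivery 353.32 = 14248.69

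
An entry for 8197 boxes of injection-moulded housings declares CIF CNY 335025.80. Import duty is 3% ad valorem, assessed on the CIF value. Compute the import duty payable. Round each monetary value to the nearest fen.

Import duty = 335025.80 × 3% = 10050.77

Import duty: CNY 10050.77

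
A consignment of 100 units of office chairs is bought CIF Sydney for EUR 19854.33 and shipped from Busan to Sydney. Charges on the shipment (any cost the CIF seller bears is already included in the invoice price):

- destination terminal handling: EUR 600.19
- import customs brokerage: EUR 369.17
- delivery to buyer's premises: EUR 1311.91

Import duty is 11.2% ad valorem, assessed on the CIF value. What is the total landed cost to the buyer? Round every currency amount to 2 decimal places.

Total landed cost: EUR 24359.28

CIF: the seller pays costs through ocean freight and marine insurance to the destination port.
The CIF price already equals the CIF value: 19854.33
Import duty = 19854.33 × 11.2% = 2223.68
Buyer bears: destination terminal 600.19 + brokerage 369.17 + delivery 1311.91 + duty 2223.68 = 4504.95
Landed cost = invoice 19854.33 + 4504.95 = 24359.28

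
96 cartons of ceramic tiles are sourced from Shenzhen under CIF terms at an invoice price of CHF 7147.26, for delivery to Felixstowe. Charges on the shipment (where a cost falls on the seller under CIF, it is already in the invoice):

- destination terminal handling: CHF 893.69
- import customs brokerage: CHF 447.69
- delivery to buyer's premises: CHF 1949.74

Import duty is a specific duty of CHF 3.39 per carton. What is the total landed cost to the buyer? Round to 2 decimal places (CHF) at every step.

Total landed cost: CHF 10763.82

CIF: the seller pays costs through ocean freight and marine insurance to the destination port.
The CIF price already equals the CIF value: 7147.26
Import duty = 96 × 3.39 = 325.44
Buyer bears: destination terminal 893.69 + brokerage 447.69 + delivery 1949.74 + duty 325.44 = 3616.56
Landed cost = invoice 7147.26 + 3616.56 = 10763.82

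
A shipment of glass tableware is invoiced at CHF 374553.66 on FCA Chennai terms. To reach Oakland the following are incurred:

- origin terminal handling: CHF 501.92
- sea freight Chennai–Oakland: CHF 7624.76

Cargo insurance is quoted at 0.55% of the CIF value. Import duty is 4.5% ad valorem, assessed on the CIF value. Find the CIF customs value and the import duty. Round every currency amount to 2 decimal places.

CIF value: CHF 384796.72; import duty: CHF 17315.85

Let C be the CIF value. C = FCA price + pre-shipment costs + freight + 0.55% × C
C − 0.55% × C = 374553.66 + 501.92 + 7624.76
0.9945 × C = 382680.34
C = 382680.34 / 0.9945 = 384796.72
Insurance premium = 0.55% × 384796.72 = 2116.38
Import duty = 384796.72 × 4.5% = 17315.85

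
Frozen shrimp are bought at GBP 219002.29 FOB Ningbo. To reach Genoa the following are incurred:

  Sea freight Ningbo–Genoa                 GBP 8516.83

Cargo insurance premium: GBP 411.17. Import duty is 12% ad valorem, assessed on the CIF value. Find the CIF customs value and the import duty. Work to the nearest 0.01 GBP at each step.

CIF value: GBP 227930.29; import duty: GBP 27351.63

CIF = FOB price + freight + insurance
CIF = 219002.29 + 8516.83 + 411.17 = 227930.29
Import duty = 227930.29 × 12% = 27351.63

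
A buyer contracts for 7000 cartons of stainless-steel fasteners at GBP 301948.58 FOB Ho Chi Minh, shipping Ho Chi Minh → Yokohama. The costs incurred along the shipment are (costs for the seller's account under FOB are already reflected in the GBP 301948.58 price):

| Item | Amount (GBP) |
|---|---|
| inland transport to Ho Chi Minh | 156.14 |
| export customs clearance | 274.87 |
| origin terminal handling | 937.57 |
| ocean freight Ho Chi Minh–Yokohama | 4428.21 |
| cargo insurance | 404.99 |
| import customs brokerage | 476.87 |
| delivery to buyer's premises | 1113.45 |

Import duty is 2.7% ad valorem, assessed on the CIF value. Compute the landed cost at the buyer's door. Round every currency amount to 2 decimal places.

FOB: the seller bears costs until goods are on board at the origin port; the buyer bears freight, insurance and all costs thereafter.
Already in the invoice (seller's account under FOB): inland to port, export clearance, origin terminal — exclude.
CIF value = FOB price + freight + insurance = 301948.58 + 4428.21 + 404.99 = 306781.78
Import duty = 306781.78 × 2.7% = 8283.11
Buyer bears: freight 4428.21 + insurance 404.99 + brokerage 476.87 + delivery 1113.45 + duty 8283.11 = 14706.63
Landed cost = invoice 301948.58 + 14706.63 = 316655.21

Total landed cost: GBP 316655.21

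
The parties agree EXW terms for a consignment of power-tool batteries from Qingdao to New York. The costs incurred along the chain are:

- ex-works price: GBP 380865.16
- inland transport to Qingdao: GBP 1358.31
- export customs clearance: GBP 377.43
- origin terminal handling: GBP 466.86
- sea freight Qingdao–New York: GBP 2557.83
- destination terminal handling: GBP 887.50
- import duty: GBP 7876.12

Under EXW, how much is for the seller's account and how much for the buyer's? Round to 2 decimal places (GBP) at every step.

Seller: GBP 380865.16; buyer: GBP 13524.05

EXW: the seller makes goods available at their premises; the buyer bears all onward costs.
Seller's account: goods 380865.16 = 380865.16
Buyer's account: inland to port 1358.31 + export clearance 377.43 + origin terminal 466.86 + freight 2557.83 + destination terminal 887.50 + duty 7876.12 = 13524.05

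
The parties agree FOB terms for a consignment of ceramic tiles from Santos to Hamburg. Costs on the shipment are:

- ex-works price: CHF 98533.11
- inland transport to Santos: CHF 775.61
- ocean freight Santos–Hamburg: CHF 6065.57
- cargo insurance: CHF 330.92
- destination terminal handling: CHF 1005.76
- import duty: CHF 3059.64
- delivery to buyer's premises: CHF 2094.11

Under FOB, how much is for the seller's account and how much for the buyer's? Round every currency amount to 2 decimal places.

Seller: CHF 99308.72; buyer: CHF 12556.00

FOB: the seller bears costs until goods are on board at the origin port; the buyer bears freight, insurance and all costs thereafter.
Seller's account: goods 98533.11 + inland to port 775.61 = 99308.72
Buyer's account: freight 6065.57 + insurance 330.92 + destination terminal 1005.76 + duty 3059.64 + delivery 2094.11 = 12556.00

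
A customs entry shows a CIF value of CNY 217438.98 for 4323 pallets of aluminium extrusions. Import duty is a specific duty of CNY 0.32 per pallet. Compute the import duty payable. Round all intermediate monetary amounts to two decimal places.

Import duty: CNY 1383.36

Import duty = 4323 × 0.32 = 1383.36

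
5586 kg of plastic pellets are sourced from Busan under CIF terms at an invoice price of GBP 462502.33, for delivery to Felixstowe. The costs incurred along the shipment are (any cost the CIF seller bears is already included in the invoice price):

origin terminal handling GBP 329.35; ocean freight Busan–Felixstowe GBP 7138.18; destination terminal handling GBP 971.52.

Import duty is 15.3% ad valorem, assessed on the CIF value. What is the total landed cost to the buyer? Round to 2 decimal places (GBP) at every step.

Total landed cost: GBP 534236.71

CIF: the seller pays costs through ocean freight and marine insurance to the destination port.
Already in the invoice (seller's account under CIF): origin terminal, freight — exclude.
The CIF price already equals the CIF value: 462502.33
Import duty = 462502.33 × 15.3% = 70762.86
Buyer bears: destination terminal 971.52 + duty 70762.86 = 71734.38
Landed cost = invoice 462502.33 + 71734.38 = 534236.71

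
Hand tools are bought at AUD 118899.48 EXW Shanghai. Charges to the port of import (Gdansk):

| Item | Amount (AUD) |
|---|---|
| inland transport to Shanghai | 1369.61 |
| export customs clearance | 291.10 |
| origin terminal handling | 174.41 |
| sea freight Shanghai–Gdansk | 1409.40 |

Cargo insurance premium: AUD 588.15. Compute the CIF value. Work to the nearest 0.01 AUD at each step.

CIF = EXW price + pre-shipment costs + freight + insurance
CIF = 118899.48 + 1369.61 + 291.10 + 174.41 + 1409.40 + 588.15 = 122732.15

CIF value: AUD 122732.15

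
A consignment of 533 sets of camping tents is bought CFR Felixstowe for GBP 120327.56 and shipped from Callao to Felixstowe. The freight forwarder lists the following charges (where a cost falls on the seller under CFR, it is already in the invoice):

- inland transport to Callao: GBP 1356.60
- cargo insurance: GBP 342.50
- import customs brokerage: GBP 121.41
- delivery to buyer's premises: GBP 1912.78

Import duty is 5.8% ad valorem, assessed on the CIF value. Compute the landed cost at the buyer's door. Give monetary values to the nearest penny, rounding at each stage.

CFR: the seller pays costs through ocean freight to the destination port, but not insurance.
Already in the invoice (seller's account under CFR): inland to port — exclude.
CIF value = CFR price + insurance = 120327.56 + 342.50 = 120670.06
Import duty = 120670.06 × 5.8% = 6998.86
Buyer bears: insurance 342.50 + brokerage 121.41 + delivery 1912.78 + duty 6998.86 = 9375.55
Landed cost = invoice 120327.56 + 9375.55 = 129703.11

Total landed cost: GBP 129703.11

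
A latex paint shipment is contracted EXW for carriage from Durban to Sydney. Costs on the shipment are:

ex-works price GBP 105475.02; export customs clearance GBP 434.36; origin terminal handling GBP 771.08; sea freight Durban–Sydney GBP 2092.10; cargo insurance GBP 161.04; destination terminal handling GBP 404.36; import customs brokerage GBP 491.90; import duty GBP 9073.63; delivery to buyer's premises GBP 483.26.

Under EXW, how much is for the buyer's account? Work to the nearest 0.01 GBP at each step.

Buyer's account: GBP 13911.73

EXW: the seller makes goods available at their premises; the buyer bears all onward costs.
Seller's account: goods 105475.02 = 105475.02
Buyer's account: export clearance 434.36 + origin terminal 771.08 + freight 2092.10 + insurance 161.04 + destination terminal 404.36 + brokerage 491.90 + duty 9073.63 + delivery 483.26 = 13911.73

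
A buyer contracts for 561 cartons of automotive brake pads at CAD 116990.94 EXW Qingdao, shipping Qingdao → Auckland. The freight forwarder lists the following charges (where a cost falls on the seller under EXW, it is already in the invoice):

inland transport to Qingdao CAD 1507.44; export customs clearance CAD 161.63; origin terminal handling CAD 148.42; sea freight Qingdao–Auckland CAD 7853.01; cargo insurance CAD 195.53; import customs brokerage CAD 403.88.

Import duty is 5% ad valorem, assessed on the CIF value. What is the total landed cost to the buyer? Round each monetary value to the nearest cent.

EXW: the seller makes goods available at their premises; the buyer bears all onward costs.
CIF value = EXW price + inland to port + export clearance + origin terminal + freight + insurance = 116990.94 + 1507.44 + 161.63 + 148.42 + 7853.01 + 195.53 = 126856.97
Import duty = 126856.97 × 5% = 6342.85
Buyer bears: inland to port 1507.44 + export clearance 161.63 + origin terminal 148.42 + freight 7853.01 + insurance 195.53 + brokerage 403.88 + duty 6342.85 = 16612.76
Landed cost = invoice 116990.94 + 16612.76 = 133603.70

Total landed cost: CAD 133603.70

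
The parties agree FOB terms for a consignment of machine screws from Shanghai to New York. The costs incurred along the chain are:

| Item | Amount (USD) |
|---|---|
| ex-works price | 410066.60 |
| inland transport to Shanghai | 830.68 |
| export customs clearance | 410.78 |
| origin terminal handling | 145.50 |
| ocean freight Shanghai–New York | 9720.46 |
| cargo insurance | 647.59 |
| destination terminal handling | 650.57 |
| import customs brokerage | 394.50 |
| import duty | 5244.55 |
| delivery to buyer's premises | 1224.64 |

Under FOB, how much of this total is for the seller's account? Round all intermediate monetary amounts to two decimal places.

Seller's account: USD 411453.56

FOB: the seller bears costs until goods are on board at the origin port; the buyer bears freight, insurance and all costs thereafter.
Seller's account: goods 410066.60 + inland to port 830.68 + export clearance 410.78 + origin terminal 145.50 = 411453.56
Buyer's account: freight 9720.46 + insurance 647.59 + destination terminal 650.57 + brokerage 394.50 + duty 5244.55 + delivery 1224.64 = 17882.31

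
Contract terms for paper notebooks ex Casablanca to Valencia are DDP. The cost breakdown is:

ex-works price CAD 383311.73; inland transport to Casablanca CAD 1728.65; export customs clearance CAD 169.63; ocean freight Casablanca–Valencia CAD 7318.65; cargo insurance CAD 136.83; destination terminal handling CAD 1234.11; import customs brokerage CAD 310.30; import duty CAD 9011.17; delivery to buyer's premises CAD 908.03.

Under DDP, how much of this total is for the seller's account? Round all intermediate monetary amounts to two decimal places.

Seller's account: CAD 404129.10

DDP: the seller bears all costs including import duty.
Seller's account: goods 383311.73 + inland to port 1728.65 + export clearance 169.63 + freight 7318.65 + insurance 136.83 + destination terminal 1234.11 + brokerage 310.30 + duty 9011.17 + delivery 908.03 = 404129.10
Buyer's account: 0.00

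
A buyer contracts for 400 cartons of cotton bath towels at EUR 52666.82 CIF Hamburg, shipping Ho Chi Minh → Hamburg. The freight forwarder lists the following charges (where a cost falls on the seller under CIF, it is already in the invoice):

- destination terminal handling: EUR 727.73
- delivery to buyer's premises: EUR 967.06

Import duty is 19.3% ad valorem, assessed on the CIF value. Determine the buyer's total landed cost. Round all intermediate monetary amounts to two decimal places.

CIF: the seller pays costs through ocean freight and marine insurance to the destination port.
The CIF price already equals the CIF value: 52666.82
Import duty = 52666.82 × 19.3% = 10164.70
Buyer bears: destination terminal 727.73 + delivery 967.06 + duty 10164.70 = 11859.49
Landed cost = invoice 52666.82 + 11859.49 = 64526.31

Total landed cost: EUR 64526.31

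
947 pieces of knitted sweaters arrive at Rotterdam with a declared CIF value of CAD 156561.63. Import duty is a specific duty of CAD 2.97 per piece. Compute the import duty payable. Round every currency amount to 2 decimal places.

Import duty: CAD 2812.59

Import duty = 947 × 2.97 = 2812.59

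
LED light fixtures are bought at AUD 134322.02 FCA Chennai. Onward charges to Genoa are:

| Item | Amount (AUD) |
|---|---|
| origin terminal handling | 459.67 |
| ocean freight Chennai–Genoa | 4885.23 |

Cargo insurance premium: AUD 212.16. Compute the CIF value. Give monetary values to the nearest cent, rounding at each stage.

CIF = FCA price + pre-shipment costs + freight + insurance
CIF = 134322.02 + 459.67 + 4885.23 + 212.16 = 139879.08

CIF value: AUD 139879.08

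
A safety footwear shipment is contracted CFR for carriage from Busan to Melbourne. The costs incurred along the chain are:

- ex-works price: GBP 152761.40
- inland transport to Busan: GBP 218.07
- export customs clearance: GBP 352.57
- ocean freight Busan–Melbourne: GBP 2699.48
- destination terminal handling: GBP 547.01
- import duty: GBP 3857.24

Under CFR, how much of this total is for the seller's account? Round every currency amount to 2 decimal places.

Seller's account: GBP 156031.52

CFR: the seller pays costs through ocean freight to the destination port, but not insurance.
Seller's account: goods 152761.40 + inland to port 218.07 + export clearance 352.57 + freight 2699.48 = 156031.52
Buyer's account: destination terminal 547.01 + duty 3857.24 = 4404.25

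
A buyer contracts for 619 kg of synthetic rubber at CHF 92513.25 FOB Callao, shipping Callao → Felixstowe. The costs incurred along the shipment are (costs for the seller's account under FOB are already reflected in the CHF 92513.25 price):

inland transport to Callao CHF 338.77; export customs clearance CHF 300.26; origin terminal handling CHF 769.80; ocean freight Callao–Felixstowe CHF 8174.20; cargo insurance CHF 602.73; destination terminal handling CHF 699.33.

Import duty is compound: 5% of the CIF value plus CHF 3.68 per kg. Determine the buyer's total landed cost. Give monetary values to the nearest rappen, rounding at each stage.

FOB: the seller bears costs until goods are on board at the origin port; the buyer bears freight, insurance and all costs thereafter.
Already in the invoice (seller's account under FOB): inland to port, export clearance, origin terminal — exclude.
CIF value = FOB price + freight + insurance = 92513.25 + 8174.20 + 602.73 = 101290.18
Ad valorem component: 101290.18 × 5% = 5064.51
Specific component: 619 × 3.68 = 2277.92
Import duty = 5064.51 + 2277.92 = 7342.43
Buyer bears: freight 8174.20 + insurance 602.73 + destination terminal 699.33 + duty 7342.43 = 16818.69
Landed cost = invoice 92513.25 + 16818.69 = 109331.94

Total landed cost: CHF 109331.94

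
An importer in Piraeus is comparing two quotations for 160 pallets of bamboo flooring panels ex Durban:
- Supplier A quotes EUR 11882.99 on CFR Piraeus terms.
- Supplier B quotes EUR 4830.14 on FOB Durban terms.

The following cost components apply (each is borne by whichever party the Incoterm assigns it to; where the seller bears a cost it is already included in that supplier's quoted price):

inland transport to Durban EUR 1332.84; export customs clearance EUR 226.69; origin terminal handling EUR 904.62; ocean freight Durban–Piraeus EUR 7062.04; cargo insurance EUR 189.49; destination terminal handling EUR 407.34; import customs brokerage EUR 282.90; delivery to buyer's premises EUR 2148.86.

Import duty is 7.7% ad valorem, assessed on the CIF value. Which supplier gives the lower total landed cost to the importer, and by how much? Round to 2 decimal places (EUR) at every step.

Supplier A (CFR):
CIF value = CFR price + insurance = 11882.99 + 189.49 = 12072.48
Import duty = 12072.48 × 7.7% = 929.58
Buyer bears (A): 189.49 + 407.34 + 282.90 + 2148.86 = 3028.59
Landed cost (A) = invoice 11882.99 + 3028.59 + duty 929.58 = 15841.16
Supplier B (FOB):
CIF value = FOB price + freight + insurance = 4830.14 + 7062.04 + 189.49 = 12081.67
Import duty = 12081.67 × 7.7% = 930.29
Buyer bears (B): 7062.04 + 189.49 + 407.34 + 282.90 + 2148.86 = 10090.63
Landed cost (B) = invoice 4830.14 + 10090.63 + duty 930.29 = 15851.06
Difference = |15841.16 − 15851.06| = 9.90

Supplier A is cheaper by EUR 9.90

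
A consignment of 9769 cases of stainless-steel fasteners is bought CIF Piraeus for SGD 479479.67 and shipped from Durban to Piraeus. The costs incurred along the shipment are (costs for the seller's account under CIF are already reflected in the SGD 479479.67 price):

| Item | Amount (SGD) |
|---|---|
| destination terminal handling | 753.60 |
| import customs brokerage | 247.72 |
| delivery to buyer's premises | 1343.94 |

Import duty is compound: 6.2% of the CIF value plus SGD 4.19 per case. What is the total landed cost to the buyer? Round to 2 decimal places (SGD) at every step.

CIF: the seller pays costs through ocean freight and marine insurance to the destination port.
The CIF price already equals the CIF value: 479479.67
Ad valorem component: 479479.67 × 6.2% = 29727.74
Specific component: 9769 × 4.19 = 40932.11
Import duty = 29727.74 + 40932.11 = 70659.85
Buyer bears: destination terminal 753.60 + brokerage 247.72 + delivery 1343.94 + duty 70659.85 = 73005.11
Landed cost = invoice 479479.67 + 73005.11 = 552484.78

Total landed cost: SGD 552484.78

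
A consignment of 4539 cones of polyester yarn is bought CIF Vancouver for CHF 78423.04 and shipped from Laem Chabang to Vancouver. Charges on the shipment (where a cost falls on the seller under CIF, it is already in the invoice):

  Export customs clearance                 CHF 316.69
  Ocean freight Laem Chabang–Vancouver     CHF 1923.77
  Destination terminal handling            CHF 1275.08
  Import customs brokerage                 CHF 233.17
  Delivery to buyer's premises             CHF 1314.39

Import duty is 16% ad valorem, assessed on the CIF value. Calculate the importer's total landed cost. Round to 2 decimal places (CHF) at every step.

Total landed cost: CHF 93793.37

CIF: the seller pays costs through ocean freight and marine insurance to the destination port.
Already in the invoice (seller's account under CIF): export clearance, freight — exclude.
The CIF price already equals the CIF value: 78423.04
Import duty = 78423.04 × 16% = 12547.69
Buyer bears: destination terminal 1275.08 + brokerage 233.17 + delivery 1314.39 + duty 12547.69 = 15370.33
Landed cost = invoice 78423.04 + 15370.33 = 93793.37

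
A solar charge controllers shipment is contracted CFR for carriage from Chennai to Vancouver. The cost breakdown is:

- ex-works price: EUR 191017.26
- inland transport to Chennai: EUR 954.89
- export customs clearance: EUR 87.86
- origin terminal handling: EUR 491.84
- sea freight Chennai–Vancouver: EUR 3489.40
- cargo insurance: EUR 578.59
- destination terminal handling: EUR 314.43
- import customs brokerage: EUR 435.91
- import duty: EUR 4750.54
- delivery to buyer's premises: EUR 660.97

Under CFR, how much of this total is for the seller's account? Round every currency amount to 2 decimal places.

Seller's account: EUR 196041.25

CFR: the seller pays costs through ocean freight to the destination port, but not insurance.
Seller's account: goods 191017.26 + inland to port 954.89 + export clearance 87.86 + origin terminal 491.84 + freight 3489.40 = 196041.25
Buyer's account: insurance 578.59 + destination terminal 314.43 + brokerage 435.91 + duty 4750.54 + delivery 660.97 = 6740.44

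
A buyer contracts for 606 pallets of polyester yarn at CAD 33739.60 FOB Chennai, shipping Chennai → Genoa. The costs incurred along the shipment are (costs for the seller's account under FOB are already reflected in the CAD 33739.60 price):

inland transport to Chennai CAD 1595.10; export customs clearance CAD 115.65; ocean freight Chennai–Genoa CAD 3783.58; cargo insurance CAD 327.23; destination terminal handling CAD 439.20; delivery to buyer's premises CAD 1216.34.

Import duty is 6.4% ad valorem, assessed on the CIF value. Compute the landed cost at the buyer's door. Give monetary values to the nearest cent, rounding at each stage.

Total landed cost: CAD 41928.38

FOB: the seller bears costs until goods are on board at the origin port; the buyer bears freight, insurance and all costs thereafter.
Already in the invoice (seller's account under FOB): inland to port, export clearance — exclude.
CIF value = FOB price + freight + insurance = 33739.60 + 3783.58 + 327.23 = 37850.41
Import duty = 37850.41 × 6.4% = 2422.43
Buyer bears: freight 3783.58 + insurance 327.23 + destination terminal 439.20 + delivery 1216.34 + duty 2422.43 = 8188.78
Landed cost = invoice 33739.60 + 8188.78 = 41928.38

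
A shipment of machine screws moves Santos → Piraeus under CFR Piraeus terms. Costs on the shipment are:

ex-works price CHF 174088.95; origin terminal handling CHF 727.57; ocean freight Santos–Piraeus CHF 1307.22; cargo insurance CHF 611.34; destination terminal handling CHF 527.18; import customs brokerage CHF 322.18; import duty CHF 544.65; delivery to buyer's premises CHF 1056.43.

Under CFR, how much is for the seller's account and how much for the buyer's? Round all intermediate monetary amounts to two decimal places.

CFR: the seller pays costs through ocean freight to the destination port, but not insurance.
Seller's account: goods 174088.95 + origin terminal 727.57 + freight 1307.22 = 176123.74
Buyer's account: insurance 611.34 + destination terminal 527.18 + brokerage 322.18 + duty 544.65 + delivery 1056.43 = 3061.78

Seller: CHF 176123.74; buyer: CHF 3061.78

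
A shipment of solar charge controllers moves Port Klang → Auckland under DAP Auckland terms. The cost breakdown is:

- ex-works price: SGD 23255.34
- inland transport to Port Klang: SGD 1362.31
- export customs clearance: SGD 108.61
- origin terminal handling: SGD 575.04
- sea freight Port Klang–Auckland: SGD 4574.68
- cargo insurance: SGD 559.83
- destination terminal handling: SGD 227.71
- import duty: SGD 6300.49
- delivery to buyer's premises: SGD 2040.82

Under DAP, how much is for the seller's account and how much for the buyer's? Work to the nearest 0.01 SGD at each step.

DAP: the seller bears all costs to the named destination except import duty and clearance.
Seller's account: goods 23255.34 + inland to port 1362.31 + export clearance 108.61 + origin terminal 575.04 + freight 4574.68 + insurance 559.83 + destination terminal 227.71 + delivery 2040.82 = 32704.34
Buyer's account: duty 6300.49 = 6300.49

Seller: SGD 32704.34; buyer: SGD 6300.49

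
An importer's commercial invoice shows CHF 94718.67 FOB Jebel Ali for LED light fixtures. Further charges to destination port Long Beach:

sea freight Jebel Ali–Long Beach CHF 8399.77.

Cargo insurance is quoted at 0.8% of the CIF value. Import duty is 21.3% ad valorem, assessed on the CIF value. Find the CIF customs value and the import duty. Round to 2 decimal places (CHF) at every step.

Let C be the CIF value. C = FOB price + freight + 0.8% × C
C − 0.8% × C = 94718.67 + 8399.77
0.992 × C = 103118.44
C = 103118.44 / 0.992 = 103950.04
Insurance premium = 0.8% × 103950.04 = 831.60
Import duty = 103950.04 × 21.3% = 22141.36

CIF value: CHF 103950.04; import duty: CHF 22141.36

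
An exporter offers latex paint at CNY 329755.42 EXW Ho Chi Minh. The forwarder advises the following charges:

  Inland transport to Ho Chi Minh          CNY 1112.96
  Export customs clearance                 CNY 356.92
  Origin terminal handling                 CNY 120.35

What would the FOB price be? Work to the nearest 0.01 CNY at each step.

From EXW to FOB, the seller additionally bears: inland to port, export clearance, origin terminal.
FOB price = 329755.42 + 1112.96 + 356.92 + 120.35 = 331345.65

FOB price: CNY 331345.65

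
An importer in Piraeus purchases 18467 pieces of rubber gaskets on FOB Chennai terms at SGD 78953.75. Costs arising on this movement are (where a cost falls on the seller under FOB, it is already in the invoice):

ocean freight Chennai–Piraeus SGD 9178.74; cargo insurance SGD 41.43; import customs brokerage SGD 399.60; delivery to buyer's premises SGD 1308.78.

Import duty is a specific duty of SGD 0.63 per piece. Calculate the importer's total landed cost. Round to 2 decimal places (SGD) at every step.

Total landed cost: SGD 101516.51

FOB: the seller bears costs until goods are on board at the origin port; the buyer bears freight, insurance and all costs thereafter.
CIF value = FOB price + freight + insurance = 78953.75 + 9178.74 + 41.43 = 88173.92
Import duty = 18467 × 0.63 = 11634.21
Buyer bears: freight 9178.74 + insurance 41.43 + brokerage 399.60 + delivery 1308.78 + duty 11634.21 = 22562.76
Landed cost = invoice 78953.75 + 22562.76 = 101516.51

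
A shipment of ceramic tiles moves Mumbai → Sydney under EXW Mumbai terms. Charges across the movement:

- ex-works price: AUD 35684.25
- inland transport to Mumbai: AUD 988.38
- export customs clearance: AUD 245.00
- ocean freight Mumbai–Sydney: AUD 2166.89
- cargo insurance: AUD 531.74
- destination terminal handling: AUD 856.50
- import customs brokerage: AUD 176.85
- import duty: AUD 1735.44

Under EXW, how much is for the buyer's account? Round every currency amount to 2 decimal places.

EXW: the seller makes goods available at their premises; the buyer bears all onward costs.
Seller's account: goods 35684.25 = 35684.25
Buyer's account: inland to port 988.38 + export clearance 245.00 + freight 2166.89 + insurance 531.74 + destination terminal 856.50 + brokerage 176.85 + duty 1735.44 = 6700.80

Buyer's account: AUD 6700.80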